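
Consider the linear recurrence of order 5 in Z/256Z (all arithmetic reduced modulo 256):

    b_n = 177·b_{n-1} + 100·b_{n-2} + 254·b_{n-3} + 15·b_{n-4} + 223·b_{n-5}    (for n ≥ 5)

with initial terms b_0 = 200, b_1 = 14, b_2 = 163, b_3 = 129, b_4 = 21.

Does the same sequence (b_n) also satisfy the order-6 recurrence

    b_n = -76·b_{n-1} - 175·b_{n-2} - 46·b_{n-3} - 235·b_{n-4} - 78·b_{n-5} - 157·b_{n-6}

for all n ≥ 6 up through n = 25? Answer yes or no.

yes

Terms b_0..b_25: 200, 14, 163, 129, 21, 173, 142, 36, 156, 62, 139, 233, 105, 13, 86, 116, 208, 174, 3, 33, 221, 13, 206, 84, 36, 94
n=6: candidate gives 142, actual b_6 = 142 ✓
n=7: candidate gives 36, actual b_7 = 36 ✓
n=8: candidate gives 156, actual b_8 = 156 ✓
n=9: candidate gives 62, actual b_9 = 62 ✓
n=10: candidate gives 139, actual b_10 = 139 ✓
n=11: candidate gives 233, actual b_11 = 233 ✓
n=12: candidate gives 105, actual b_12 = 105 ✓
n=13: candidate gives 13, actual b_13 = 13 ✓
n=14: candidate gives 86, actual b_14 = 86 ✓
n=15: candidate gives 116, actual b_15 = 116 ✓
n=16: candidate gives 208, actual b_16 = 208 ✓
n=17: candidate gives 174, actual b_17 = 174 ✓
n=18: candidate gives 3, actual b_18 = 3 ✓
n=19: candidate gives 33, actual b_19 = 33 ✓
n=20: candidate gives 221, actual b_20 = 221 ✓
n=21: candidate gives 13, actual b_21 = 13 ✓
n=22: candidate gives 206, actual b_22 = 206 ✓
n=23: candidate gives 84, actual b_23 = 84 ✓
n=24: candidate gives 36, actual b_24 = 36 ✓
n=25: candidate gives 94, actual b_25 = 94 ✓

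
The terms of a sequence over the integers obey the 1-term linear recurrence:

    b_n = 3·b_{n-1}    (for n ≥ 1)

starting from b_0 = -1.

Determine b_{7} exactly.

-2187

b_1 = 3·-1 = -3
b_2 = 3·-3 = -9
b_3 = 3·-9 = -27
b_4 = 3·-27 = -81
b_5 = 3·-81 = -243
b_6 = 3·-243 = -729
b_7 = 3·-729 = -2187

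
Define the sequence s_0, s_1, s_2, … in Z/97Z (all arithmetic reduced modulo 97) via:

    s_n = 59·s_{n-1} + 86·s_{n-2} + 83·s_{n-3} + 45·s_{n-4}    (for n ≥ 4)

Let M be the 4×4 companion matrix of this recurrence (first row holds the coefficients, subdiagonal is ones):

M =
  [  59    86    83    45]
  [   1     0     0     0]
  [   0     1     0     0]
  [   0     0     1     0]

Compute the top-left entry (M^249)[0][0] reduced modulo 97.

31

(M^249)[0][0] is the top entry after applying M 249 times to the unit state (1, 0, 0, 0). Equivalently it is h_{252} for the auxiliary sequence (h_n) obeying the same recurrence with h_3 = 1 and h_i = 0 for 0 ≤ i < 3:
h_4 = 59·1 + 86·0 + 83·0 + 45·0 = 59
h_5 = 59·59 + 86·1 + 83·0 + 45·0 = 75
h_6 = 59·75 + 86·59 + 83·1 + 45·0 = 76
h_7 = 59·76 + 86·75 + 83·59 + 45·1 = 65
h_8 = 59·65 + 86·76 + 83·75 + 45·59 = 45
h_9 = 59·45 + 86·65 + 83·76 + 45·75 = 80
Continuing the recurrence:
  h_10 = 42;  h_11 = 13;  h_12 = 46;  h_13 = 54;  h_14 = 23;  h_15 = 25
  h_16 = 14;  h_17 = 40;  h_18 = 78;  h_19 = 47;  h_20 = 45;  h_21 = 33
  h_22 = 36;  h_23 = 45;  h_24 = 39;  h_25 = 71;  h_26 = 94;  h_27 = 36
  h_28 = 8;  h_29 = 15;  h_30 = 61;  h_31 = 92;  h_32 = 57;  h_33 = 38
  h_34 = 65;  h_35 = 66;  h_36 = 71;  h_37 = 92;  h_38 = 52;  h_39 = 55
  h_40 = 21;  h_41 = 69;  h_42 = 75;  h_43 = 27;  h_44 = 68;  h_45 = 47
  h_46 = 75;  h_47 = 0;  h_48 = 25;  h_49 = 18;  h_50 = 88;  h_51 = 85
  h_52 = 70;  h_53 = 57;  h_54 = 28;  h_55 = 87;  h_56 = 96;  h_57 = 90
  h_58 = 28;  h_59 = 32;  h_60 = 81;  h_61 = 34;  h_62 = 84;  h_63 = 38
  h_64 = 25;  h_65 = 53;  h_66 = 86;  h_67 = 31;  h_68 = 5;  h_69 = 68
  h_70 = 21;  h_71 = 70;  h_72 = 68;  h_73 = 91;  h_74 = 27;  h_75 = 74
  h_76 = 35;  h_77 = 21;  h_78 = 63;  h_79 = 21;  h_80 = 81;  h_81 = 52
  h_82 = 62;  h_83 = 84;  h_84 = 13;  h_85 = 54;  h_86 = 1;  h_87 = 56
  h_88 = 18;  h_89 = 49;  h_90 = 14;  h_91 = 33;  h_92 = 74;  h_93 = 95
  h_94 = 12;  h_95 = 15;  h_96 = 37;  h_97 = 14;  h_98 = 70;  h_99 = 59
  h_100 = 9;  h_101 = 17;  h_102 = 27;  h_103 = 55;  h_104 = 11;  h_105 = 43
  h_106 = 48;  h_107 = 24;  h_108 = 5;  h_109 = 33;  h_110 = 30;  h_111 = 89
  h_112 = 28;  h_113 = 89;  h_114 = 3;  h_115 = 95;  h_116 = 57;  h_117 = 73
  h_118 = 60;  h_119 = 6;  h_120 = 73;  h_121 = 90;  h_122 = 42;  h_123 = 57
  h_124 = 76;  h_125 = 44;  h_126 = 39;  h_127 = 20;  h_128 = 63;  h_129 = 81
  h_130 = 32;  h_131 = 45;  h_132 = 27;  h_133 = 27;  h_134 = 69;  h_135 = 86
  h_136 = 11;  h_137 = 49;  h_138 = 15;  h_139 = 85;  h_140 = 3;  h_141 = 73
  h_142 = 73;  h_143 = 12;  h_144 = 85;  h_145 = 65;  h_146 = 3;  h_147 = 73
  h_148 = 11;  h_149 = 13;  h_150 = 50;  h_151 = 21;  h_152 = 32;  h_153 = 87
  h_154 = 44;  h_155 = 2;  h_156 = 50;  h_157 = 19;  h_158 = 1;  h_159 = 16
  h_160 = 7;  h_161 = 11;  h_162 = 5;  h_163 = 20;  h_164 = 25;  h_165 = 31
  h_166 = 44;  h_167 = 89;  h_168 = 26;  h_169 = 73;  h_170 = 2;  h_171 = 46
  h_172 = 27;  h_173 = 76;  h_174 = 44;  h_175 = 57;  h_176 = 23;  h_177 = 42
  h_178 = 12;  h_179 = 64;  h_180 = 17;  h_181 = 81;  h_182 = 65;  h_183 = 57
  h_184 = 48;  h_185 = 90;  h_186 = 22;  h_187 = 67;  h_188 = 52;  h_189 = 59
  h_190 = 51;  h_191 = 88;  h_192 = 34;  h_193 = 69;  h_194 = 7;  h_195 = 34
  h_196 = 68;  h_197 = 49;  h_198 = 42;  h_199 = 92;  h_200 = 65;  h_201 = 75
  h_202 = 44;  h_203 = 54;  h_204 = 18;  h_205 = 26;  h_206 = 38;  h_207 = 60
  h_208 = 76;  h_209 = 0;  h_210 = 34;  h_211 = 53;  h_212 = 62;  h_213 = 77
  h_214 = 90;  h_215 = 63;  h_216 = 74;  h_217 = 58;  h_218 = 53;  h_219 = 20
  h_220 = 11;  h_221 = 66;  h_222 = 58;  h_223 = 47;  h_224 = 57;  h_225 = 57
  h_226 = 32;  h_227 = 56;  h_228 = 63;  h_229 = 77;  h_230 = 44;  h_231 = 89
  h_232 = 25;  h_233 = 47;  h_234 = 31;  h_235 = 20;  h_236 = 45;  h_237 = 42
  h_238 = 91;  h_239 = 36;  h_240 = 38;  h_241 = 37;  h_242 = 21;  h_243 = 77
  h_244 = 72;  h_245 = 19;  h_246 = 2;  h_247 = 38;  h_248 = 53;  h_249 = 44
  h_250 = 19
h_251 = 59·19 + 86·44 + 83·53 + 45·38 = 53
h_252 = 59·53 + 86·19 + 83·44 + 45·53 = 31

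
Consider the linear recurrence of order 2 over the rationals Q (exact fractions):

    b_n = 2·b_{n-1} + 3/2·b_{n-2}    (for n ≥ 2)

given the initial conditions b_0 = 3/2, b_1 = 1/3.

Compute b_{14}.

b_2 = 2·1/3 + 3/2·3/2 = 35/12
b_3 = 2·35/12 + 3/2·1/3 = 19/3
b_4 = 2·19/3 + 3/2·35/12 = 409/24
b_5 = 2·409/24 + 3/2·19/3 = 523/12
b_6 = 2·523/12 + 3/2·409/24 = 5411/48
b_7 = 2·5411/48 + 3/2·523/12 = 1745/6
b_8 = 2·1745/6 + 3/2·5411/48 = 72073/96
b_9 = 2·72073/96 + 3/2·1745/6 = 93013/48
b_10 = 2·93013/48 + 3/2·72073/96 = 960323/192
b_11 = 2·960323/192 + 3/2·93013/48 = 619681/48
b_12 = 2·619681/48 + 3/2·960323/192 = 12795865/384
b_13 = 2·12795865/384 + 3/2·619681/48 = 16513951/192
b_14 = 2·16513951/192 + 3/2·12795865/384 = 170499203/768

170499203/768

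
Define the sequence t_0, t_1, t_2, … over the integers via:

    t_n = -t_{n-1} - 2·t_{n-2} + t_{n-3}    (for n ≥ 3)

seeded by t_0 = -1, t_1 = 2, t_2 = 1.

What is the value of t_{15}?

-1326

t_3 = -1·1 + -2·2 + 1·-1 = -6
t_4 = -1·-6 + -2·1 + 1·2 = 6
t_5 = -1·6 + -2·-6 + 1·1 = 7
t_6 = -1·7 + -2·6 + 1·-6 = -25
t_7 = -1·-25 + -2·7 + 1·6 = 17
t_8 = -1·17 + -2·-25 + 1·7 = 40
t_9 = -1·40 + -2·17 + 1·-25 = -99
t_10 = -1·-99 + -2·40 + 1·17 = 36
t_11 = -1·36 + -2·-99 + 1·40 = 202
t_12 = -1·202 + -2·36 + 1·-99 = -373
t_13 = -1·-373 + -2·202 + 1·36 = 5
t_14 = -1·5 + -2·-373 + 1·202 = 943
t_15 = -1·943 + -2·5 + 1·-373 = -1326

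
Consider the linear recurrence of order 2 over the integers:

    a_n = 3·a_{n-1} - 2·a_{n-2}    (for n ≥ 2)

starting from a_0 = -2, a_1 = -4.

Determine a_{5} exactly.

-64

a_2 = 3·-4 + -2·-2 = -8
a_3 = 3·-8 + -2·-4 = -16
a_4 = 3·-16 + -2·-8 = -32
a_5 = 3·-32 + -2·-16 = -64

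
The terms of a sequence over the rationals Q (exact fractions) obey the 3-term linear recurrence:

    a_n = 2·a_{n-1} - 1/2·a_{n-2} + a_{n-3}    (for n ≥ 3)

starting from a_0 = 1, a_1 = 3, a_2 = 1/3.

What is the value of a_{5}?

a_3 = 2·1/3 + -1/2·3 + 1·1 = 1/6
a_4 = 2·1/6 + -1/2·1/3 + 1·3 = 19/6
a_5 = 2·19/6 + -1/2·1/6 + 1·1/3 = 79/12

79/12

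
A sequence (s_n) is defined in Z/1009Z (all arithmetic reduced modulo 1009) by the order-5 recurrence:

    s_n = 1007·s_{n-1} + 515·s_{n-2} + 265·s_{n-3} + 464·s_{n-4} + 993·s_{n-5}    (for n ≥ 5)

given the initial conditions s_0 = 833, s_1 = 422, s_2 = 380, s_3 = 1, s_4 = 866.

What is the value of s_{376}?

73

s_5 = 1007·866 + 515·1 + 265·380 + 464·422 + 993·833 = 452
s_6 = 1007·452 + 515·866 + 265·1 + 464·380 + 993·422 = 438
s_7 = 1007·438 + 515·452 + 265·866 + 464·1 + 993·380 = 719
s_8 = 1007·719 + 515·438 + 265·452 + 464·866 + 993·1 = 69
s_9 = 1007·69 + 515·719 + 265·438 + 464·452 + 993·866 = 5
s_10 = 1007·5 + 515·69 + 265·719 + 464·438 + 993·452 = 298
Continuing the recurrence:
  s_11 = 785;  s_12 = 189;  s_13 = 772;  s_14 = 66;  s_15 = 814;  s_16 = 297
  s_17 = 234;  s_18 = 22;  s_19 = 681;  s_20 = 7;  s_21 = 251;  s_22 = 340
  s_23 = 94;  s_24 = 700;  s_25 = 203;  s_26 = 951;  s_27 = 412;  s_28 = 310
  s_29 = 698;  s_30 = 159;  s_31 = 755;  s_32 = 2;  s_33 = 181;  s_34 = 2
  s_35 = 584;  s_36 = 351;  s_37 = 111;  s_38 = 365;  s_39 = 650;  s_40 = 316
  s_41 = 483;  s_42 = 135;  s_43 = 377;  s_44 = 20;  s_45 = 950;  s_46 = 768
  s_47 = 851;  s_48 = 29;  s_49 = 559;  s_50 = 309;  s_51 = 489;  s_52 = 405
  s_53 = 548;  s_54 = 293;  s_55 = 466;  s_56 = 40;  s_57 = 307;  s_58 = 248
  s_59 = 361;  s_60 = 504;  s_61 = 943;  s_62 = 368;  s_63 = 30;  s_64 = 486
  s_65 = 662;  s_66 = 908;  s_67 = 697;  s_68 = 958;  s_69 = 50;  s_70 = 993
  s_71 = 285;  s_72 = 903;  s_73 = 278;  s_74 = 47;  s_75 = 277;  s_76 = 190
  s_77 = 880;  s_78 = 190;  s_79 = 321;  s_80 = 446;  s_81 = 527;  s_82 = 325
  s_83 = 79;  s_84 = 144;  s_85 = 674;  s_86 = 9;  s_87 = 1000;  s_88 = 601
  s_89 = 244;  s_90 = 361;  s_91 = 390;  s_92 = 87;  s_93 = 377;  s_94 = 229
  s_95 = 444;  s_96 = 848;  s_97 = 72;  s_98 = 628;  s_99 = 774;  s_100 = 840
  s_101 = 997;  s_102 = 703;  s_103 = 71;  s_104 = 538;  s_105 = 976;  s_106 = 791
  s_107 = 393;  s_108 = 570;  s_109 = 503;  s_110 = 428;  s_111 = 778;  s_112 = 915
  s_113 = 971;  s_114 = 275;  s_115 = 360;  s_116 = 105;  s_117 = 786;  s_118 = 654
  s_119 = 655;  s_120 = 521;  s_121 = 841;  s_122 = 572;  s_123 = 797;  s_124 = 455
  s_125 = 607;  s_126 = 58;  s_127 = 646;  s_128 = 345;  s_129 = 194;  s_130 = 419
  s_131 = 957;  s_132 = 326;  s_133 = 605;  s_134 = 143;  s_135 = 580;  s_136 = 477
  s_137 = 700;  s_138 = 577;  s_139 = 878;  s_140 = 773;  s_141 = 489;  s_142 = 413
  s_143 = 400;  s_144 = 993;  s_145 = 280;  s_146 = 506;  s_147 = 105;  s_148 = 903
  s_149 = 718;  s_150 = 303;  s_151 = 296;  s_152 = 231;  s_153 = 63;  s_154 = 476
  s_155 = 197;  s_156 = 649;  s_157 = 592;  s_158 = 721;  s_159 = 229;  s_160 = 359
  s_161 = 483;  s_162 = 600;  s_163 = 503;  s_164 = 564;  s_165 = 624;  s_166 = 1005
  s_167 = 428;  s_168 = 384;  s_169 = 658;  s_170 = 369;  s_171 = 860;  s_172 = 252
  s_173 = 870;  s_174 = 20;  s_175 = 835;  s_176 = 297;  s_177 = 945;  s_178 = 424
  s_179 = 165;  s_180 = 620;  s_181 = 207;  s_182 = 376;  s_183 = 905;  s_184 = 991
  s_185 = 65;  s_186 = 1004;  s_187 = 677;  s_188 = 554;  s_189 = 313;  s_190 = 625
  s_191 = 428;  s_192 = 392;  s_193 = 985;  s_194 = 994;  s_195 = 649;  s_196 = 235
  s_197 = 601;  s_198 = 694;  s_199 = 793;  s_200 = 273;  s_201 = 132;  s_202 = 972
  s_203 = 819;  s_204 = 128;  s_205 = 428;  s_206 = 479;  s_207 = 338;  s_208 = 99
  s_209 = 923;  s_210 = 967;  s_211 = 27;  s_212 = 90;  s_213 = 458;  s_214 = 171
  s_215 = 148;  s_216 = 235;  s_217 = 176;  s_218 = 848;  s_219 = 220;  s_220 = 336
  s_221 = 553;  s_222 = 355;  s_223 = 524;  s_224 = 422;  s_225 = 835;  s_226 = 847
  s_227 = 687;  s_228 = 6;  s_229 = 386;  s_230 = 999;  s_231 = 107;  s_232 = 935
  s_233 = 550;  s_234 = 527;  s_235 = 613;  s_236 = 497;  s_237 = 404;  s_238 = 497
  s_239 = 290;  s_240 = 33;  s_241 = 389;  s_242 = 385;  s_243 = 939;  s_244 = 391
  s_245 = 983;  s_246 = 115;  s_247 = 905;  s_248 = 999;  s_249 = 993;  s_250 = 918
  s_251 = 745;  s_252 = 933;  s_253 = 307;  s_254 = 677;  s_255 = 436;  s_256 = 552
  s_257 = 636;  s_258 = 455;  s_259 = 460;  s_260 = 292;  s_261 = 430;  s_262 = 152
  s_263 = 186;  s_264 = 133;  s_265 = 709;  s_266 = 413;  s_267 = 115;  s_268 = 1000
  s_269 = 117;  s_270 = 58;  s_271 = 579;  s_272 = 224;  s_273 = 263;  s_274 = 699
  s_275 = 22;  s_276 = 637;  s_277 = 949;  s_278 = 301;  s_279 = 112;  s_280 = 237
  s_281 = 57;  s_282 = 644;  s_283 = 800;  s_284 = 300;  s_285 = 325;  s_286 = 841
  s_287 = 689;  s_288 = 520;  s_289 = 216;  s_290 = 534;  s_291 = 271;  s_292 = 960
  s_293 = 756;  s_294 = 814;  s_295 = 544;  s_296 = 116;  s_297 = 655;  s_298 = 123
  s_299 = 802;  s_300 = 943;  s_301 = 152;  s_302 = 830;  s_303 = 465;  s_304 = 573
  s_305 = 138;  s_306 = 595;  s_307 = 425;  s_308 = 222;  s_309 = 127;  s_310 = 109
  s_311 = 925;  s_312 = 510;  s_313 = 630;  s_314 = 109;  s_315 = 936;  s_316 = 102
  s_317 = 798;  s_318 = 446;  s_319 = 919;  s_320 = 471;  s_321 = 623;  s_322 = 982
  s_323 = 281;  s_324 = 309;  s_325 = 752;  s_326 = 737;  s_327 = 170;  s_328 = 985
  s_329 = 298;  s_330 = 808;  s_331 = 692;  s_332 = 575;  s_333 = 697;  s_334 = 695
  s_335 = 810;  s_336 = 637;  s_337 = 105;  s_338 = 209;  s_339 = 953;  s_340 = 454
  s_341 = 598;  s_342 = 280;  s_343 = 846;  s_344 = 967;  s_345 = 225;  s_346 = 591
  s_347 = 244;  s_348 = 535;  s_349 = 839;  s_350 = 704;  s_351 = 182;  s_352 = 478
  s_353 = 184;  s_354 = 855;  s_355 = 294;  s_356 = 68;  s_357 = 518;  s_358 = 161
  s_359 = 577;  s_360 = 692;  s_361 = 552;  s_362 = 476;  s_363 = 335;  s_364 = 342
  s_365 = 195;  s_366 = 299;  s_367 = 266;  s_368 = 261;  s_369 = 29;  s_370 = 430
  s_371 = 80;  s_372 = 745;  s_373 = 491;  s_374 = 576
s_375 = 1007·576 + 515·491 + 265·745 + 464·80 + 993·430 = 103
s_376 = 1007·103 + 515·576 + 265·491 + 464·745 + 993·80 = 73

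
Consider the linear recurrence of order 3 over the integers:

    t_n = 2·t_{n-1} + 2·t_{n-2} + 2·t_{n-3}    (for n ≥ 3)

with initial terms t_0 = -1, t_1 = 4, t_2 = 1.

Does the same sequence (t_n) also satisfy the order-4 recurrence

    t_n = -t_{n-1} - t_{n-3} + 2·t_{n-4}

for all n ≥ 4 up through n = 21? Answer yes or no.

Terms t_0..t_21: -1, 4, 1, 8, 26, 70, 208, 608, 1772, 5176, 15112, 44120, 128816, 376096, 1098064, 3205952, 9360224, 27328480, 79789312, 232956032, 680147648, 1985785984
n=4: candidate gives -14, actual t_4 = 26 ✗

no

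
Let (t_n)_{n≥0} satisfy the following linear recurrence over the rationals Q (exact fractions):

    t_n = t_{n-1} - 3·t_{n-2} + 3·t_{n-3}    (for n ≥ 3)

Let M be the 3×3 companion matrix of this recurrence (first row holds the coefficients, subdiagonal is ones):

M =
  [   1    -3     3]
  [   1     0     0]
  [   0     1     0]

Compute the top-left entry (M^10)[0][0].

-182

(M^10)[0][0] is the top entry after applying M 10 times to the unit state (1, 0, 0). Equivalently it is h_{12} for the auxiliary sequence (h_n) obeying the same recurrence with h_2 = 1 and h_i = 0 for 0 ≤ i < 2:
h_3 = 1·1 + -3·0 + 3·0 = 1
h_4 = 1·1 + -3·1 + 3·0 = -2
h_5 = 1·-2 + -3·1 + 3·1 = -2
h_6 = 1·-2 + -3·-2 + 3·1 = 7
h_7 = 1·7 + -3·-2 + 3·-2 = 7
h_8 = 1·7 + -3·7 + 3·-2 = -20
h_9 = 1·-20 + -3·7 + 3·7 = -20
h_10 = 1·-20 + -3·-20 + 3·7 = 61
h_11 = 1·61 + -3·-20 + 3·-20 = 61
h_12 = 1·61 + -3·61 + 3·-20 = -182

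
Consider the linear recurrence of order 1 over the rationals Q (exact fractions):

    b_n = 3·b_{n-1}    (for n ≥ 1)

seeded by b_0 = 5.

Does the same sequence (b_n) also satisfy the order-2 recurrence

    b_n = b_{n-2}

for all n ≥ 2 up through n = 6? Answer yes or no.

Terms b_0..b_6: 5, 15, 45, 135, 405, 1215, 3645
n=2: candidate gives 5, actual b_2 = 45 ✗

no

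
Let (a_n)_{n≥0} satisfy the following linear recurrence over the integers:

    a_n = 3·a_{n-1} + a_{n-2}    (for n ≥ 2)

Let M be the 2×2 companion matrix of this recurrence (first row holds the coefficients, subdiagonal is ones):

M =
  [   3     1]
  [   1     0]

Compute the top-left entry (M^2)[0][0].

10

(M^2)[0][0] is the top entry after applying M 2 times to the unit state (1, 0). Equivalently it is h_{3} for the auxiliary sequence (h_n) obeying the same recurrence with h_1 = 1 and h_i = 0 for 0 ≤ i < 1:
h_2 = 3·1 + 1·0 = 3
h_3 = 3·3 + 1·1 = 10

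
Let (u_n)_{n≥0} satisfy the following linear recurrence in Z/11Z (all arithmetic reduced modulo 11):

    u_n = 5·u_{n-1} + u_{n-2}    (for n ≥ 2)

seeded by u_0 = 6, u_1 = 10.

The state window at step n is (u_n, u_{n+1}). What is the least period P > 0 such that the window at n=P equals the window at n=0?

24

n=0: window = (6, 10)
n=1: window = (10, 1)
n=2: window = (1, 4)
n=3: window = (4, 10)
n=4: window = (10, 10)
n=5: window = (10, 5)
n=6: window = (5, 2)
n=7: window = (2, 4)
n=8: window = (4, 0)
n=9: window = (0, 4)
n=10: window = (4, 9)
n=11: window = (9, 5)
n=12: window = (5, 1)
n=13: window = (1, 10)
n=14: window = (10, 7)
n=15: window = (7, 1)
n=16: window = (1, 1)
n=17: window = (1, 6)
n=18: window = (6, 9)
n=19: window = (9, 7)
n=20: window = (7, 0)
n=21: window = (0, 7)
n=22: window = (7, 2)
n=23: window = (2, 6)
n=24: window = (6, 10)
window at n=24 equals window at n=0 → period = 24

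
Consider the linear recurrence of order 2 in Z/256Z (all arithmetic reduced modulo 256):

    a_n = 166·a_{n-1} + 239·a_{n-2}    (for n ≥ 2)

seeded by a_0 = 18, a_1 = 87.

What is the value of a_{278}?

a_2 = 166·87 + 239·18 = 56
a_3 = 166·56 + 239·87 = 137
a_4 = 166·137 + 239·56 = 30
a_5 = 166·30 + 239·137 = 91
a_6 = 166·91 + 239·30 = 4
a_7 = 166·4 + 239·91 = 141
Continuing the recurrence:
  a_8 = 42;  a_9 = 223;  a_10 = 208;  a_11 = 17;  a_12 = 54;  a_13 = 227
  a_14 = 156;  a_15 = 21;  a_16 = 66;  a_17 = 103;  a_18 = 104;  a_19 = 153
  a_20 = 78;  a_21 = 107;  a_22 = 52;  a_23 = 157;  a_24 = 90;  a_25 = 239
  a_26 = 0;  a_27 = 33;  a_28 = 102;  a_29 = 243;  a_30 = 204;  a_31 = 37
  a_32 = 114;  a_33 = 119;  a_34 = 152;  a_35 = 169;  a_36 = 126;  a_37 = 123
  a_38 = 100;  a_39 = 173;  a_40 = 138;  a_41 = 255;  a_42 = 48;  a_43 = 49
  a_44 = 150;  a_45 = 3;  a_46 = 252;  a_47 = 53;  a_48 = 162;  a_49 = 135
  a_50 = 200;  a_51 = 185;  a_52 = 174;  a_53 = 139;  a_54 = 148;  a_55 = 189
  a_56 = 186;  a_57 = 15;  a_58 = 96;  a_59 = 65;  a_60 = 198;  a_61 = 19
  a_62 = 44;  a_63 = 69;  a_64 = 210;  a_65 = 151;  a_66 = 248;  a_67 = 201
  a_68 = 222;  a_69 = 155;  a_70 = 196;  a_71 = 205;  a_72 = 234;  a_73 = 31
  a_74 = 144;  a_75 = 81;  a_76 = 246;  a_77 = 35;  a_78 = 92;  a_79 = 85
  a_80 = 2;  a_81 = 167;  a_82 = 40;  a_83 = 217;  a_84 = 14;  a_85 = 171
  a_86 = 244;  a_87 = 221;  a_88 = 26;  a_89 = 47;  a_90 = 192;  a_91 = 97
  a_92 = 38;  a_93 = 51;  a_94 = 140;  a_95 = 101;  a_96 = 50;  a_97 = 183
  a_98 = 88;  a_99 = 233;  a_100 = 62;  a_101 = 187;  a_102 = 36;  a_103 = 237
  a_104 = 74;  a_105 = 63;  a_106 = 240;  a_107 = 113;  a_108 = 86;  a_109 = 67
  a_110 = 188;  a_111 = 117;  a_112 = 98;  a_113 = 199;  a_114 = 136;  a_115 = 249
  a_116 = 110;  a_117 = 203;  a_118 = 84;  a_119 = 253;  a_120 = 122;  a_121 = 79
  a_122 = 32;  a_123 = 129;  a_124 = 134;  a_125 = 83;  a_126 = 236;  a_127 = 133
  a_128 = 146;  a_129 = 215;  a_130 = 184;  a_131 = 9;  a_132 = 158;  a_133 = 219
  a_134 = 132;  a_135 = 13;  a_136 = 170;  a_137 = 95;  a_138 = 80;  a_139 = 145
  a_140 = 182;  a_141 = 99;  a_142 = 28;  a_143 = 149;  a_144 = 194;  a_145 = 231
  a_146 = 232;  a_147 = 25;  a_148 = 206;  a_149 = 235;  a_150 = 180;  a_151 = 29
  a_152 = 218;  a_153 = 111;  a_154 = 128;  a_155 = 161;  a_156 = 230;  a_157 = 115
  a_158 = 76;  a_159 = 165;  a_160 = 242;  a_161 = 247;  a_162 = 24;  a_163 = 41
  a_164 = 254;  a_165 = 251;  a_166 = 228;  a_167 = 45;  a_168 = 10;  a_169 = 127
  a_170 = 176;  a_171 = 177;  a_172 = 22;  a_173 = 131;  a_174 = 124;  a_175 = 181
  a_176 = 34;  a_177 = 7;  a_178 = 72;  a_179 = 57;  a_180 = 46;  a_181 = 11
  a_182 = 20;  a_183 = 61;  a_184 = 58;  a_185 = 143;  a_186 = 224;  a_187 = 193
  a_188 = 70;  a_189 = 147;  a_190 = 172;  a_191 = 197;  a_192 = 82;  a_193 = 23
  a_194 = 120;  a_195 = 73;  a_196 = 94;  a_197 = 27;  a_198 = 68;  a_199 = 77
  a_200 = 106;  a_201 = 159;  a_202 = 16;  a_203 = 209;  a_204 = 118;  a_205 = 163
  a_206 = 220;  a_207 = 213;  a_208 = 130;  a_209 = 39;  a_210 = 168;  a_211 = 89
  a_212 = 142;  a_213 = 43;  a_214 = 116;  a_215 = 93;  a_216 = 154;  a_217 = 175
  a_218 = 64;  a_219 = 225;  a_220 = 166;  a_221 = 179;  a_222 = 12;  a_223 = 229
  a_224 = 178;  a_225 = 55;  a_226 = 216;  a_227 = 105;  a_228 = 190;  a_229 = 59
  a_230 = 164;  a_231 = 109;  a_232 = 202;  a_233 = 191;  a_234 = 112;  a_235 = 241
  a_236 = 214;  a_237 = 195;  a_238 = 60;  a_239 = 245;  a_240 = 226;  a_241 = 71
  a_242 = 8;  a_243 = 121;  a_244 = 238;  a_245 = 75;  a_246 = 212;  a_247 = 125
  a_248 = 250;  a_249 = 207;  a_250 = 160;  a_251 = 1;  a_252 = 6;  a_253 = 211
  a_254 = 108;  a_255 = 5;  a_256 = 18;  a_257 = 87;  a_258 = 56;  a_259 = 137
  a_260 = 30;  a_261 = 91;  a_262 = 4;  a_263 = 141;  a_264 = 42;  a_265 = 223
  a_266 = 208;  a_267 = 17;  a_268 = 54;  a_269 = 227;  a_270 = 156;  a_271 = 21
  a_272 = 66;  a_273 = 103;  a_274 = 104;  a_275 = 153;  a_276 = 78
a_277 = 166·78 + 239·153 = 107
a_278 = 166·107 + 239·78 = 52

52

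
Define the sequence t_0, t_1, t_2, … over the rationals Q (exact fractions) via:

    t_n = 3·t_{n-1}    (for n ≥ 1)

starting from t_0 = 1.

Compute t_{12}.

531441

t_1 = 3·1 = 3
t_2 = 3·3 = 9
t_3 = 3·9 = 27
t_4 = 3·27 = 81
t_5 = 3·81 = 243
t_6 = 3·243 = 729
t_7 = 3·729 = 2187
t_8 = 3·2187 = 6561
t_9 = 3·6561 = 19683
t_10 = 3·19683 = 59049
t_11 = 3·59049 = 177147
t_12 = 3·177147 = 531441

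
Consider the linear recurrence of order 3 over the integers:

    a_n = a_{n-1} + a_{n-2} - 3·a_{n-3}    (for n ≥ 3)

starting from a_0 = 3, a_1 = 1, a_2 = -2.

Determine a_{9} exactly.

109

a_3 = 1·-2 + 1·1 + -3·3 = -10
a_4 = 1·-10 + 1·-2 + -3·1 = -15
a_5 = 1·-15 + 1·-10 + -3·-2 = -19
a_6 = 1·-19 + 1·-15 + -3·-10 = -4
a_7 = 1·-4 + 1·-19 + -3·-15 = 22
a_8 = 1·22 + 1·-4 + -3·-19 = 75
a_9 = 1·75 + 1·22 + -3·-4 = 109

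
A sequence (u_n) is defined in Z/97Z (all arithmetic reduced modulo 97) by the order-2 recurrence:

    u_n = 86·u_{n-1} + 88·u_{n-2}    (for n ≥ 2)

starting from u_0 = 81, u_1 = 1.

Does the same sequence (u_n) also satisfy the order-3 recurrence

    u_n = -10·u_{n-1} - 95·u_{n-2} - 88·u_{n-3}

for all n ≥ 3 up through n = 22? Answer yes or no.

Terms u_0..u_22: 81, 1, 36, 80, 57, 11, 45, 85, 18, 7, 52, 44, 18, 85, 67, 50, 11, 11, 71, 90, 20, 37, 92
n=3: candidate gives 80, actual u_3 = 80 ✓
n=4: candidate gives 57, actual u_4 = 57 ✓
n=5: candidate gives 11, actual u_5 = 11 ✓
n=6: candidate gives 45, actual u_6 = 45 ✓
n=7: candidate gives 85, actual u_7 = 85 ✓
n=8: candidate gives 18, actual u_8 = 18 ✓
n=9: candidate gives 7, actual u_9 = 7 ✓
n=10: candidate gives 52, actual u_10 = 52 ✓
n=11: candidate gives 44, actual u_11 = 44 ✓
n=12: candidate gives 18, actual u_12 = 18 ✓
n=13: candidate gives 85, actual u_13 = 85 ✓
n=14: candidate gives 67, actual u_14 = 67 ✓
n=15: candidate gives 50, actual u_15 = 50 ✓
n=16: candidate gives 11, actual u_16 = 11 ✓
n=17: candidate gives 11, actual u_17 = 11 ✓
n=18: candidate gives 71, actual u_18 = 71 ✓
n=19: candidate gives 90, actual u_19 = 90 ✓
n=20: candidate gives 20, actual u_20 = 20 ✓
n=21: candidate gives 37, actual u_21 = 37 ✓
n=22: candidate gives 92, actual u_22 = 92 ✓

yes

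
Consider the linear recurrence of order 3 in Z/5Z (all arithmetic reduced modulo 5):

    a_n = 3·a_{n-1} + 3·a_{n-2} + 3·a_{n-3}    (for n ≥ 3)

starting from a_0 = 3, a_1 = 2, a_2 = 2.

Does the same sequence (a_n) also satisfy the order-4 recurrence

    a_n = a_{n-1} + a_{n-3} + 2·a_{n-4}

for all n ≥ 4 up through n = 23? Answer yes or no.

no

Terms a_0..a_23: 3, 2, 2, 1, 0, 4, 0, 2, 3, 0, 0, 4, 2, 3, 2, 1, 3, 3, 1, 1, 0, 1, 1, 1
n=4: candidate gives 4, actual a_4 = 0 ✗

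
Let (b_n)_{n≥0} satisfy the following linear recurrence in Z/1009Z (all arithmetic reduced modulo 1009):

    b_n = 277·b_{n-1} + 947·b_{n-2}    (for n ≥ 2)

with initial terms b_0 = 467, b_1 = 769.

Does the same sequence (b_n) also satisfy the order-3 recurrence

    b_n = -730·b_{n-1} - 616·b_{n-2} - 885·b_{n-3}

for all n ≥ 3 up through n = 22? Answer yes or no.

yes

Terms b_0..b_22: 467, 769, 421, 327, 910, 735, 870, 683, 45, 389, 27, 514, 453, 785, 676, 349, 275, 51, 104, 421, 188, 749, 71
n=3: candidate gives 327, actual b_3 = 327 ✓
n=4: candidate gives 910, actual b_4 = 910 ✓
n=5: candidate gives 735, actual b_5 = 735 ✓
n=6: candidate gives 870, actual b_6 = 870 ✓
n=7: candidate gives 683, actual b_7 = 683 ✓
n=8: candidate gives 45, actual b_8 = 45 ✓
n=9: candidate gives 389, actual b_9 = 389 ✓
n=10: candidate gives 27, actual b_10 = 27 ✓
n=11: candidate gives 514, actual b_11 = 514 ✓
n=12: candidate gives 453, actual b_12 = 453 ✓
n=13: candidate gives 785, actual b_13 = 785 ✓
n=14: candidate gives 676, actual b_14 = 676 ✓
n=15: candidate gives 349, actual b_15 = 349 ✓
n=16: candidate gives 275, actual b_16 = 275 ✓
n=17: candidate gives 51, actual b_17 = 51 ✓
n=18: candidate gives 104, actual b_18 = 104 ✓
n=19: candidate gives 421, actual b_19 = 421 ✓
n=20: candidate gives 188, actual b_20 = 188 ✓
n=21: candidate gives 749, actual b_21 = 749 ✓
n=22: candidate gives 71, actual b_22 = 71 ✓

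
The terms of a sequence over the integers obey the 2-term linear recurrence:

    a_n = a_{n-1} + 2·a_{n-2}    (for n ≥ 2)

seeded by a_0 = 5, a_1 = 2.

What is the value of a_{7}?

296

a_2 = 1·2 + 2·5 = 12
a_3 = 1·12 + 2·2 = 16
a_4 = 1·16 + 2·12 = 40
a_5 = 1·40 + 2·16 = 72
a_6 = 1·72 + 2·40 = 152
a_7 = 1·152 + 2·72 = 296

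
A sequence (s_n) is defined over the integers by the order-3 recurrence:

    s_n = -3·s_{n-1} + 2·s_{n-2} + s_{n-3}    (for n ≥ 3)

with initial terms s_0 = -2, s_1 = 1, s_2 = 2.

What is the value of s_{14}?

6103702

s_3 = -3·2 + 2·1 + 1·-2 = -6
s_4 = -3·-6 + 2·2 + 1·1 = 23
s_5 = -3·23 + 2·-6 + 1·2 = -79
s_6 = -3·-79 + 2·23 + 1·-6 = 277
s_7 = -3·277 + 2·-79 + 1·23 = -966
s_8 = -3·-966 + 2·277 + 1·-79 = 3373
s_9 = -3·3373 + 2·-966 + 1·277 = -11774
s_10 = -3·-11774 + 2·3373 + 1·-966 = 41102
s_11 = -3·41102 + 2·-11774 + 1·3373 = -143481
s_12 = -3·-143481 + 2·41102 + 1·-11774 = 500873
s_13 = -3·500873 + 2·-143481 + 1·41102 = -1748479
s_14 = -3·-1748479 + 2·500873 + 1·-143481 = 6103702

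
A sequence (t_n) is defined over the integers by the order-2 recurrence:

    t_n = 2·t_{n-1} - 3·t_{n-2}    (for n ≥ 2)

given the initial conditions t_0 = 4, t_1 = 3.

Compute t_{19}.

t_2 = 2·3 + -3·4 = -6
t_3 = 2·-6 + -3·3 = -21
t_4 = 2·-21 + -3·-6 = -24
t_5 = 2·-24 + -3·-21 = 15
t_6 = 2·15 + -3·-24 = 102
t_7 = 2·102 + -3·15 = 159
t_8 = 2·159 + -3·102 = 12
t_9 = 2·12 + -3·159 = -453
t_10 = 2·-453 + -3·12 = -942
t_11 = 2·-942 + -3·-453 = -525
t_12 = 2·-525 + -3·-942 = 1776
t_13 = 2·1776 + -3·-525 = 5127
t_14 = 2·5127 + -3·1776 = 4926
t_15 = 2·4926 + -3·5127 = -5529
t_16 = 2·-5529 + -3·4926 = -25836
t_17 = 2·-25836 + -3·-5529 = -35085
t_18 = 2·-35085 + -3·-25836 = 7338
t_19 = 2·7338 + -3·-35085 = 119931

119931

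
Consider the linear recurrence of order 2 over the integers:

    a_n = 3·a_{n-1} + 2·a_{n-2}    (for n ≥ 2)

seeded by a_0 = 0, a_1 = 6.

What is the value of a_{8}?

37674

a_2 = 3·6 + 2·0 = 18
a_3 = 3·18 + 2·6 = 66
a_4 = 3·66 + 2·18 = 234
a_5 = 3·234 + 2·66 = 834
a_6 = 3·834 + 2·234 = 2970
a_7 = 3·2970 + 2·834 = 10578
a_8 = 3·10578 + 2·2970 = 37674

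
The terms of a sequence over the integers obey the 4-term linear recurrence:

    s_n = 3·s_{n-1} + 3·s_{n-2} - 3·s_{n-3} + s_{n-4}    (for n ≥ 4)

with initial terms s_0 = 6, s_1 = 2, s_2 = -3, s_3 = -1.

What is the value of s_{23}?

s_4 = 3·-1 + 3·-3 + -3·2 + 1·6 = -12
s_5 = 3·-12 + 3·-1 + -3·-3 + 1·2 = -28
s_6 = 3·-28 + 3·-12 + -3·-1 + 1·-3 = -120
s_7 = 3·-120 + 3·-28 + -3·-12 + 1·-1 = -409
s_8 = 3·-409 + 3·-120 + -3·-28 + 1·-12 = -1515
s_9 = 3·-1515 + 3·-409 + -3·-120 + 1·-28 = -5440
s_10 = 3·-5440 + 3·-1515 + -3·-409 + 1·-120 = -19758
s_11 = 3·-19758 + 3·-5440 + -3·-1515 + 1·-409 = -71458
s_12 = 3·-71458 + 3·-19758 + -3·-5440 + 1·-1515 = -258843
s_13 = 3·-258843 + 3·-71458 + -3·-19758 + 1·-5440 = -937069
s_14 = 3·-937069 + 3·-258843 + -3·-71458 + 1·-19758 = -3393120
s_15 = 3·-3393120 + 3·-937069 + -3·-258843 + 1·-71458 = -12285496
s_16 = 3·-12285496 + 3·-3393120 + -3·-937069 + 1·-258843 = -44483484
s_17 = 3·-44483484 + 3·-12285496 + -3·-3393120 + 1·-937069 = -161064649
s_18 = 3·-161064649 + 3·-44483484 + -3·-12285496 + 1·-3393120 = -583181031
s_19 = 3·-583181031 + 3·-161064649 + -3·-44483484 + 1·-12285496 = -2111572084
s_20 = 3·-2111572084 + 3·-583181031 + -3·-161064649 + 1·-44483484 = -7645548882
s_21 = 3·-7645548882 + 3·-2111572084 + -3·-583181031 + 1·-161064649 = -27682884454
s_22 = 3·-27682884454 + 3·-7645548882 + -3·-2111572084 + 1·-583181031 = -100233764787
s_23 = 3·-100233764787 + 3·-27682884454 + -3·-7645548882 + 1·-2111572084 = -362924873161

-362924873161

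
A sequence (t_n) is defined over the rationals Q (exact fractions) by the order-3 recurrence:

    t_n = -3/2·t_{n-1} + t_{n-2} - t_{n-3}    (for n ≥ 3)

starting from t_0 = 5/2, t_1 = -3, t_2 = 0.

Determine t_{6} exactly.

t_3 = -3/2·0 + 1·-3 + -1·5/2 = -11/2
t_4 = -3/2·-11/2 + 1·0 + -1·-3 = 45/4
t_5 = -3/2·45/4 + 1·-11/2 + -1·0 = -179/8
t_6 = -3/2·-179/8 + 1·45/4 + -1·-11/2 = 805/16

805/16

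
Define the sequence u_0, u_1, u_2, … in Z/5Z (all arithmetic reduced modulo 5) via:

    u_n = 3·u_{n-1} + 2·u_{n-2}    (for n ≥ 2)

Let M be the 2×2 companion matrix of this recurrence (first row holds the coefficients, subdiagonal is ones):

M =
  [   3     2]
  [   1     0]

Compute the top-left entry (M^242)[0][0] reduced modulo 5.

1

(M^242)[0][0] is the top entry after applying M 242 times to the unit state (1, 0). Equivalently it is h_{243} for the auxiliary sequence (h_n) obeying the same recurrence with h_1 = 1 and h_i = 0 for 0 ≤ i < 1:
h_2 = 3·1 + 2·0 = 3
h_3 = 3·3 + 2·1 = 1
h_4 = 3·1 + 2·3 = 4
h_5 = 3·4 + 2·1 = 4
h_6 = 3·4 + 2·4 = 0
h_7 = 3·0 + 2·4 = 3
h_8 = 3·3 + 2·0 = 4
h_9 = 3·4 + 2·3 = 3
h_10 = 3·3 + 2·4 = 2
h_11 = 3·2 + 2·3 = 2
h_12 = 3·2 + 2·2 = 0
h_13 = 3·0 + 2·2 = 4
h_14 = 3·4 + 2·0 = 2
h_15 = 3·2 + 2·4 = 4
h_16 = 3·4 + 2·2 = 1
h_17 = 3·1 + 2·4 = 1
h_18 = 3·1 + 2·1 = 0
h_19 = 3·0 + 2·1 = 2
h_20 = 3·2 + 2·0 = 1
h_21 = 3·1 + 2·2 = 2
h_22 = 3·2 + 2·1 = 3
h_23 = 3·3 + 2·2 = 3
h_24 = 3·3 + 2·3 = 0
h_25 = 3·0 + 2·3 = 1
(h_24, h_25) = (0, 1) = (h_0, h_1), so the sequence has period 24.
243 ≡ 3 (mod 24), hence h_243 = h_3 = 1.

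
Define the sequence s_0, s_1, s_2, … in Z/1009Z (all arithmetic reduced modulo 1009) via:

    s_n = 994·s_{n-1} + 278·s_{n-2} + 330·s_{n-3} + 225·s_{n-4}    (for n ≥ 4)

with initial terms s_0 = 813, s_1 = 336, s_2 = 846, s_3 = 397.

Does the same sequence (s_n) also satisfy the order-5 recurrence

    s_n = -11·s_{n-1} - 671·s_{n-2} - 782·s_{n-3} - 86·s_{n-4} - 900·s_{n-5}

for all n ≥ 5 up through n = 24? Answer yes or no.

Terms s_0..s_24: 813, 336, 846, 397, 376, 411, 988, 53, 698, 8, 853, 633, 882, 56, 420, 811, 663, 446, 948, 479, 791, 726, 203, 530, 890
n=5: candidate gives 411, actual s_5 = 411 ✓
n=6: candidate gives 988, actual s_6 = 988 ✓
n=7: candidate gives 53, actual s_7 = 53 ✓
n=8: candidate gives 698, actual s_8 = 698 ✓
n=9: candidate gives 8, actual s_9 = 8 ✓
n=10: candidate gives 853, actual s_10 = 853 ✓
n=11: candidate gives 633, actual s_11 = 633 ✓
n=12: candidate gives 882, actual s_12 = 882 ✓
n=13: candidate gives 56, actual s_13 = 56 ✓
n=14: candidate gives 420, actual s_14 = 420 ✓
n=15: candidate gives 811, actual s_15 = 811 ✓
n=16: candidate gives 663, actual s_16 = 663 ✓
n=17: candidate gives 446, actual s_17 = 446 ✓
n=18: candidate gives 948, actual s_18 = 948 ✓
n=19: candidate gives 479, actual s_19 = 479 ✓
n=20: candidate gives 791, actual s_20 = 791 ✓
n=21: candidate gives 726, actual s_21 = 726 ✓
n=22: candidate gives 203, actual s_22 = 203 ✓
n=23: candidate gives 530, actual s_23 = 530 ✓
n=24: candidate gives 890, actual s_24 = 890 ✓

yes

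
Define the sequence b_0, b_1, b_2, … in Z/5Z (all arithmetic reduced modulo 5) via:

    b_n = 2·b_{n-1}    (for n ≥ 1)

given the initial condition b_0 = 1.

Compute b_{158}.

b_1 = 2·1 = 2
b_2 = 2·2 = 4
b_3 = 2·4 = 3
b_4 = 2·3 = 1
(b_4) = (1) = (b_0), so the sequence has period 4.
158 ≡ 2 (mod 4), hence b_158 = b_2 = 4.

4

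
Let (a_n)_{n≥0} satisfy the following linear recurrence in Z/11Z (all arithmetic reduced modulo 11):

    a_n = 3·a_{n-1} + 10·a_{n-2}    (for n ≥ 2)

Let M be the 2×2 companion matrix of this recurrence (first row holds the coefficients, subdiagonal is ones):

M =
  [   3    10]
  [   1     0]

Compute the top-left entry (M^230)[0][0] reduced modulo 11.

(M^230)[0][0] is the top entry after applying M 230 times to the unit state (1, 0). Equivalently it is h_{231} for the auxiliary sequence (h_n) obeying the same recurrence with h_1 = 1 and h_i = 0 for 0 ≤ i < 1:
h_2 = 3·1 + 10·0 = 3
h_3 = 3·3 + 10·1 = 8
h_4 = 3·8 + 10·3 = 10
h_5 = 3·10 + 10·8 = 0
h_6 = 3·0 + 10·10 = 1
(h_5, h_6) = (0, 1) = (h_0, h_1), so the sequence has period 5.
231 ≡ 1 (mod 5), hence h_231 = h_1 = 1.

1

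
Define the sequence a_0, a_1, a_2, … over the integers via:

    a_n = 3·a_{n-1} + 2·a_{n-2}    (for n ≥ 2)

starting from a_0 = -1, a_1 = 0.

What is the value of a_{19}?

-4123960830

a_2 = 3·0 + 2·-1 = -2
a_3 = 3·-2 + 2·0 = -6
a_4 = 3·-6 + 2·-2 = -22
a_5 = 3·-22 + 2·-6 = -78
a_6 = 3·-78 + 2·-22 = -278
a_7 = 3·-278 + 2·-78 = -990
a_8 = 3·-990 + 2·-278 = -3526
a_9 = 3·-3526 + 2·-990 = -12558
a_10 = 3·-12558 + 2·-3526 = -44726
a_11 = 3·-44726 + 2·-12558 = -159294
a_12 = 3·-159294 + 2·-44726 = -567334
a_13 = 3·-567334 + 2·-159294 = -2020590
a_14 = 3·-2020590 + 2·-567334 = -7196438
a_15 = 3·-7196438 + 2·-2020590 = -25630494
a_16 = 3·-25630494 + 2·-7196438 = -91284358
a_17 = 3·-91284358 + 2·-25630494 = -325114062
a_18 = 3·-325114062 + 2·-91284358 = -1157910902
a_19 = 3·-1157910902 + 2·-325114062 = -4123960830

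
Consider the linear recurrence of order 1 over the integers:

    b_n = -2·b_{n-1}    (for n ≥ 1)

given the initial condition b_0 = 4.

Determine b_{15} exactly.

-131072

b_1 = -2·4 = -8
b_2 = -2·-8 = 16
b_3 = -2·16 = -32
b_4 = -2·-32 = 64
b_5 = -2·64 = -128
b_6 = -2·-128 = 256
b_7 = -2·256 = -512
b_8 = -2·-512 = 1024
b_9 = -2·1024 = -2048
b_10 = -2·-2048 = 4096
b_11 = -2·4096 = -8192
b_12 = -2·-8192 = 16384
b_13 = -2·16384 = -32768
b_14 = -2·-32768 = 65536
b_15 = -2·65536 = -131072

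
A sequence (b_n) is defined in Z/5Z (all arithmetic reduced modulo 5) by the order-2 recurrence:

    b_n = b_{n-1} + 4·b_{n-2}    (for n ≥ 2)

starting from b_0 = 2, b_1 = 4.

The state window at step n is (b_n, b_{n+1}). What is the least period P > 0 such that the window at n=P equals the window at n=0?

6

n=0: window = (2, 4)
n=1: window = (4, 2)
n=2: window = (2, 3)
n=3: window = (3, 1)
n=4: window = (1, 3)
n=5: window = (3, 2)
n=6: window = (2, 4)
window at n=6 equals window at n=0 → period = 6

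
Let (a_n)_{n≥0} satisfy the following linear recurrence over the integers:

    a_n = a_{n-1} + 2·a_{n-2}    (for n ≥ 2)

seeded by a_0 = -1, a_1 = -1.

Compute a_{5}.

a_2 = 1·-1 + 2·-1 = -3
a_3 = 1·-3 + 2·-1 = -5
a_4 = 1·-5 + 2·-3 = -11
a_5 = 1·-11 + 2·-5 = -21

-21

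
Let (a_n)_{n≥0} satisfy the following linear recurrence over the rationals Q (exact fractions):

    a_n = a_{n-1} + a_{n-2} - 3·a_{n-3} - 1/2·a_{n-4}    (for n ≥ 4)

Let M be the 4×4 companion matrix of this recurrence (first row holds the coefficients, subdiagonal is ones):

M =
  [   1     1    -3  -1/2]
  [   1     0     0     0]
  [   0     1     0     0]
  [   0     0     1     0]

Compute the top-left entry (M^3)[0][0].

0

(M^3)[0][0] is the top entry after applying M 3 times to the unit state (1, 0, 0, 0). Equivalently it is h_{6} for the auxiliary sequence (h_n) obeying the same recurrence with h_3 = 1 and h_i = 0 for 0 ≤ i < 3:
h_4 = 1·1 + 1·0 + -3·0 + -1/2·0 = 1
h_5 = 1·1 + 1·1 + -3·0 + -1/2·0 = 2
h_6 = 1·2 + 1·1 + -3·1 + -1/2·0 = 0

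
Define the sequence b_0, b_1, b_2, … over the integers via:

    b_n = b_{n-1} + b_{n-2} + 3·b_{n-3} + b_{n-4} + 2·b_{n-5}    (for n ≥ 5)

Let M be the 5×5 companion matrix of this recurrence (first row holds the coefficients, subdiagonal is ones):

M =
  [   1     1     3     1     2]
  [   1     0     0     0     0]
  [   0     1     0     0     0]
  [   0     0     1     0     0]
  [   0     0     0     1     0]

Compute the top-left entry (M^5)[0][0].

27

(M^5)[0][0] is the top entry after applying M 5 times to the unit state (1, 0, 0, 0, 0). Equivalently it is h_{9} for the auxiliary sequence (h_n) obeying the same recurrence with h_4 = 1 and h_i = 0 for 0 ≤ i < 4:
h_5 = 1·1 + 1·0 + 3·0 + 1·0 + 2·0 = 1
h_6 = 1·1 + 1·1 + 3·0 + 1·0 + 2·0 = 2
h_7 = 1·2 + 1·1 + 3·1 + 1·0 + 2·0 = 6
h_8 = 1·6 + 1·2 + 3·1 + 1·1 + 2·0 = 12
h_9 = 1·12 + 1·6 + 3·2 + 1·1 + 2·1 = 27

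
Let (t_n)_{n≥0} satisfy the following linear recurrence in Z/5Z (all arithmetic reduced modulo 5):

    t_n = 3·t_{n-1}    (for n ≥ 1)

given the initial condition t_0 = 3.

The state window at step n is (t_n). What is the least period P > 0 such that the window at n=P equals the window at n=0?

4

n=0: window = (3)
n=1: window = (4)
n=2: window = (2)
n=3: window = (1)
n=4: window = (3)
window at n=4 equals window at n=0 → period = 4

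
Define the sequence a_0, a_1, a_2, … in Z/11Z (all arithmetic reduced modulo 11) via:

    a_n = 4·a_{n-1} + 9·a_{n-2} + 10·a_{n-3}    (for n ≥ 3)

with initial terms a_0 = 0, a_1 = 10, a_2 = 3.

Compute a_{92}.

a_3 = 4·3 + 9·10 + 10·0 = 3
a_4 = 4·3 + 9·3 + 10·10 = 7
a_5 = 4·7 + 9·3 + 10·3 = 8
a_6 = 4·8 + 9·7 + 10·3 = 4
a_7 = 4·4 + 9·8 + 10·7 = 4
a_8 = 4·4 + 9·4 + 10·8 = 0
a_9 = 4·0 + 9·4 + 10·4 = 10
a_10 = 4·10 + 9·0 + 10·4 = 3
(a_8, a_9, a_10) = (0, 10, 3) = (a_0, a_1, a_2), so the sequence has period 8.
92 ≡ 4 (mod 8), hence a_92 = a_4 = 7.

7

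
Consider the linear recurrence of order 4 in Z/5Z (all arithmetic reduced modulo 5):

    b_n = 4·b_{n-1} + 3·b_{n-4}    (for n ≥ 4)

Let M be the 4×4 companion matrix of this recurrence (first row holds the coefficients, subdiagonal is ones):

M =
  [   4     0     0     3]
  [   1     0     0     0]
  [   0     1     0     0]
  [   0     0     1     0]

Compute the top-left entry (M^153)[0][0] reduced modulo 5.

(M^153)[0][0] is the top entry after applying M 153 times to the unit state (1, 0, 0, 0). Equivalently it is h_{156} for the auxiliary sequence (h_n) obeying the same recurrence with h_3 = 1 and h_i = 0 for 0 ≤ i < 3:
h_4 = 4·1 + 0·0 + 0·0 + 3·0 = 4
h_5 = 4·4 + 0·1 + 0·0 + 3·0 = 1
h_6 = 4·1 + 0·4 + 0·1 + 3·0 = 4
h_7 = 4·4 + 0·1 + 0·4 + 3·1 = 4
h_8 = 4·4 + 0·4 + 0·1 + 3·4 = 3
h_9 = 4·3 + 0·4 + 0·4 + 3·1 = 0
Continuing the recurrence:
  h_10 = 2;  h_11 = 0;  h_12 = 4;  h_13 = 1;  h_14 = 0;  h_15 = 0
  h_16 = 2;  h_17 = 1;  h_18 = 4;  h_19 = 1;  h_20 = 0;  h_21 = 3
  h_22 = 4;  h_23 = 4;  h_24 = 1;  h_25 = 3;  h_26 = 4;  h_27 = 3
  h_28 = 0;  h_29 = 4;  h_30 = 3;  h_31 = 1;  h_32 = 4;  h_33 = 3
  h_34 = 1;  h_35 = 2;  h_36 = 0;  h_37 = 4;  h_38 = 4;  h_39 = 2
  h_40 = 3;  h_41 = 4;  h_42 = 3;  h_43 = 3;  h_44 = 1;  h_45 = 1
  h_46 = 3;  h_47 = 1;  h_48 = 2;  h_49 = 1;  h_50 = 3;  h_51 = 0
  h_52 = 1;  h_53 = 2;  h_54 = 2;  h_55 = 3;  h_56 = 0;  h_57 = 1
  h_58 = 0;  h_59 = 4;  h_60 = 1;  h_61 = 2;  h_62 = 3;  h_63 = 4
  h_64 = 4;  h_65 = 2;  h_66 = 2;  h_67 = 0;  h_68 = 2;  h_69 = 4
  h_70 = 2;  h_71 = 3;  h_72 = 3;  h_73 = 4;  h_74 = 2;  h_75 = 2
  h_76 = 2;  h_77 = 0;  h_78 = 1;  h_79 = 0;  h_80 = 1;  h_81 = 4
  h_82 = 4;  h_83 = 1;  h_84 = 2;  h_85 = 0;  h_86 = 2;  h_87 = 1
  h_88 = 0;  h_89 = 0;  h_90 = 1;  h_91 = 2;  h_92 = 3;  h_93 = 2
  h_94 = 1;  h_95 = 0;  h_96 = 4;  h_97 = 2;  h_98 = 1;  h_99 = 4
  h_100 = 3;  h_101 = 3;  h_102 = 0;  h_103 = 2;  h_104 = 2;  h_105 = 2
  h_106 = 3;  h_107 = 3;  h_108 = 3;  h_109 = 3;  h_110 = 1;  h_111 = 3
  h_112 = 1;  h_113 = 3;  h_114 = 0;  h_115 = 4;  h_116 = 4;  h_117 = 0
  h_118 = 0;  h_119 = 2;  h_120 = 0;  h_121 = 0;  h_122 = 0;  h_123 = 1
  h_124 = 4;  h_125 = 1;  h_126 = 4;  h_127 = 4;  h_128 = 3;  h_129 = 0
  h_130 = 2;  h_131 = 0;  h_132 = 4;  h_133 = 1;  h_134 = 0;  h_135 = 0
  h_136 = 2;  h_137 = 1;  h_138 = 4;  h_139 = 1;  h_140 = 0;  h_141 = 3
  h_142 = 4;  h_143 = 4;  h_144 = 1;  h_145 = 3;  h_146 = 4;  h_147 = 3
  h_148 = 0;  h_149 = 4;  h_150 = 3;  h_151 = 1;  h_152 = 4;  h_153 = 3
  h_154 = 1
h_155 = 4·1 + 0·3 + 0·4 + 3·1 = 2
h_156 = 4·2 + 0·1 + 0·3 + 3·4 = 0

0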